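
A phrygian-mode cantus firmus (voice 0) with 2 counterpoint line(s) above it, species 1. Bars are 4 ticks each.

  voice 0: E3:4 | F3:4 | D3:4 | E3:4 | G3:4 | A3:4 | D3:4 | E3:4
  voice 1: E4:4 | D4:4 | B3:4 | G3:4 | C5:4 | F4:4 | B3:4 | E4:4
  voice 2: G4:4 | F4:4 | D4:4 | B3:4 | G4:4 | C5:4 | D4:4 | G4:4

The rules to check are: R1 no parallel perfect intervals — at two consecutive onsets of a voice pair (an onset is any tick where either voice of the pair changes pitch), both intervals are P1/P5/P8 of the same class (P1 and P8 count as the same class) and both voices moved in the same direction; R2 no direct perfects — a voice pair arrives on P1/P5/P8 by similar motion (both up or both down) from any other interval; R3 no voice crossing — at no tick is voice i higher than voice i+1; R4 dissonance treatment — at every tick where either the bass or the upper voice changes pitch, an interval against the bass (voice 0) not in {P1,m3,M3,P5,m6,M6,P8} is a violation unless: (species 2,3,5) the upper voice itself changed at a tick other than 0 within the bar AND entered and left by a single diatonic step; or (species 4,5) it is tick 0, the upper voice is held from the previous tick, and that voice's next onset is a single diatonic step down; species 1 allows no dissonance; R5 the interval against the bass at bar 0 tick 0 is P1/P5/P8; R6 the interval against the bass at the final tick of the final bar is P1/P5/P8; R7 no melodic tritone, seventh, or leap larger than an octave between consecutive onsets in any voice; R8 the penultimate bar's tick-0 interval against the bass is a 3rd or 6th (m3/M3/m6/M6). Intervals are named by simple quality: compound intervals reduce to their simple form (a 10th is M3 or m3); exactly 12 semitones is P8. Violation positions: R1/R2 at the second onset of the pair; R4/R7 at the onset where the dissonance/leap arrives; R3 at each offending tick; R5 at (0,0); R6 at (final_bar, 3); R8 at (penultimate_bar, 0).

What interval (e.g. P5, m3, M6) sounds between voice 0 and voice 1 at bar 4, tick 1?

voice 0=G3 voice 1=C5 -> P4

P4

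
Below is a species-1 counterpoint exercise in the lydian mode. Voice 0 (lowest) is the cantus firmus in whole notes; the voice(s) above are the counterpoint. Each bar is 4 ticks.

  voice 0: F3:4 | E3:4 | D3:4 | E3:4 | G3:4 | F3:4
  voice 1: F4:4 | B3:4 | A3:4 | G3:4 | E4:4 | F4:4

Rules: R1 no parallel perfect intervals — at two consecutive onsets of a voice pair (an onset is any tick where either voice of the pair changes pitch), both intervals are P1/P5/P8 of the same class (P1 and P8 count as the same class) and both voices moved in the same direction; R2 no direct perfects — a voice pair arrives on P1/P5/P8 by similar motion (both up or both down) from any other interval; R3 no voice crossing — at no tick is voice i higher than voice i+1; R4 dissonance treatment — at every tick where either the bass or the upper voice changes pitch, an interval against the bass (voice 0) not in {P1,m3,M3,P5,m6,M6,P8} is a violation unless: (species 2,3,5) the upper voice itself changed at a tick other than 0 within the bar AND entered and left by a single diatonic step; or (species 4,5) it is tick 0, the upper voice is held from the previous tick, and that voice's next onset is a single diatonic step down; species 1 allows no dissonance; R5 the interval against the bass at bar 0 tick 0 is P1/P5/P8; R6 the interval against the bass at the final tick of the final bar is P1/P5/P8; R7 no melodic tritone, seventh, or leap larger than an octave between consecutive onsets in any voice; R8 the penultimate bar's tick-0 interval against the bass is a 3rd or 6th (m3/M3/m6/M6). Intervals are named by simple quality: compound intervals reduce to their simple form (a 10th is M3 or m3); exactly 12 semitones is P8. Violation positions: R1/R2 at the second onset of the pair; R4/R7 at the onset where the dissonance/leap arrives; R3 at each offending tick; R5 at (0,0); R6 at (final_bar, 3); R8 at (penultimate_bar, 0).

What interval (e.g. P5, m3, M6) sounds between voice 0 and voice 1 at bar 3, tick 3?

m3

voice 0=E3 voice 1=G3 -> m3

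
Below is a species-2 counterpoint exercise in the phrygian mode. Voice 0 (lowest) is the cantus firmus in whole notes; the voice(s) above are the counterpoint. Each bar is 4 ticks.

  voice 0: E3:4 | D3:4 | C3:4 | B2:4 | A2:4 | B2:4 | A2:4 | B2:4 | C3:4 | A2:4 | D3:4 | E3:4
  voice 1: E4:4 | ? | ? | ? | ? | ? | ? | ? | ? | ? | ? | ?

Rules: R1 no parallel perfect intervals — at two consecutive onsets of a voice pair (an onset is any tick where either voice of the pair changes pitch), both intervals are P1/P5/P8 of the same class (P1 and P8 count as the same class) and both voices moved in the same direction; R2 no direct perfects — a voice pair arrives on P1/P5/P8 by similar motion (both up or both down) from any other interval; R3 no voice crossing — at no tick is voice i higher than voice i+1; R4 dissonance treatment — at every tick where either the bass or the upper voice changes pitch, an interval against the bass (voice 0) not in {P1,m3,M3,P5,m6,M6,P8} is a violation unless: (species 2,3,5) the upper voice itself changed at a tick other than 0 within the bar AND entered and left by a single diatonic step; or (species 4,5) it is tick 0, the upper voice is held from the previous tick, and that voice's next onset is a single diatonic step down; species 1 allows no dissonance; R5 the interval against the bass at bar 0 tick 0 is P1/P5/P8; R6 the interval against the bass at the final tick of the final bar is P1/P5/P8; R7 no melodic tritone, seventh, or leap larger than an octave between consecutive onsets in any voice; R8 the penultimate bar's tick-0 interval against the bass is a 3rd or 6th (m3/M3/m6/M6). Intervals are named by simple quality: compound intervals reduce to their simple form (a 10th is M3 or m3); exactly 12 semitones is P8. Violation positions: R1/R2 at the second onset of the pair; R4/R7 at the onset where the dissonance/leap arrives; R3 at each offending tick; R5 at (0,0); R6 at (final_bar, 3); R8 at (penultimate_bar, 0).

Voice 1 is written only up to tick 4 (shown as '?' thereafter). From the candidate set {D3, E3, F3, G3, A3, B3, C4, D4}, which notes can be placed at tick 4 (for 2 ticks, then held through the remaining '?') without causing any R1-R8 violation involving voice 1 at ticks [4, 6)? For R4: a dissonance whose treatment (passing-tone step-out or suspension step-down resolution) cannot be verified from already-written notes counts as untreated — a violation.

{B3}

D3: violates R1,R7
E3: violates R4
F3: violates R7
G3: violates R4
A3: violates R2
B3: legal
C4: violates R4
D4: violates R1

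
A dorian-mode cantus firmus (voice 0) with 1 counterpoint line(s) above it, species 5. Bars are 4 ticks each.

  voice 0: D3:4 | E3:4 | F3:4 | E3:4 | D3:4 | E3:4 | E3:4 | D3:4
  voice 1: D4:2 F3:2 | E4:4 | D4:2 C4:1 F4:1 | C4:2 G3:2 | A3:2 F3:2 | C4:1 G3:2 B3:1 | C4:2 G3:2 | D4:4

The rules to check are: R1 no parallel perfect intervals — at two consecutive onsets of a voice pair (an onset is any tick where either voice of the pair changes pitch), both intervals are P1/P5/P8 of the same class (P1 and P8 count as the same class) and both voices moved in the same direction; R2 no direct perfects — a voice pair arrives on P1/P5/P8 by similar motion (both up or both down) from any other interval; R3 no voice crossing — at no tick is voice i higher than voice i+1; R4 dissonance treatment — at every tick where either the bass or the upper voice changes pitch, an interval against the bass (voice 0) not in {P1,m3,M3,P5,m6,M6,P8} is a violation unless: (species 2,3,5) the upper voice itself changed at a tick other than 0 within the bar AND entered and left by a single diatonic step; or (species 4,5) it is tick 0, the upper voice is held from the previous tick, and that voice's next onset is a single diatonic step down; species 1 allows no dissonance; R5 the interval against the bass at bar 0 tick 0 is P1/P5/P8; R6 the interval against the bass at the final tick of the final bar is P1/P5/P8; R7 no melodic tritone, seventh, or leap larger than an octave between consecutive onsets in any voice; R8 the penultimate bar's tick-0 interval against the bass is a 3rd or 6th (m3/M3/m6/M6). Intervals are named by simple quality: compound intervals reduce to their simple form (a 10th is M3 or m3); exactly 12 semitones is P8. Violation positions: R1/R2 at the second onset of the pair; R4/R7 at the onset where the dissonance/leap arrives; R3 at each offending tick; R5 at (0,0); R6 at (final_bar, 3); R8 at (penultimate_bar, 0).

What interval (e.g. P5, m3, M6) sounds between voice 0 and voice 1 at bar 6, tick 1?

m6

voice 0=E3 voice 1=C4 -> m6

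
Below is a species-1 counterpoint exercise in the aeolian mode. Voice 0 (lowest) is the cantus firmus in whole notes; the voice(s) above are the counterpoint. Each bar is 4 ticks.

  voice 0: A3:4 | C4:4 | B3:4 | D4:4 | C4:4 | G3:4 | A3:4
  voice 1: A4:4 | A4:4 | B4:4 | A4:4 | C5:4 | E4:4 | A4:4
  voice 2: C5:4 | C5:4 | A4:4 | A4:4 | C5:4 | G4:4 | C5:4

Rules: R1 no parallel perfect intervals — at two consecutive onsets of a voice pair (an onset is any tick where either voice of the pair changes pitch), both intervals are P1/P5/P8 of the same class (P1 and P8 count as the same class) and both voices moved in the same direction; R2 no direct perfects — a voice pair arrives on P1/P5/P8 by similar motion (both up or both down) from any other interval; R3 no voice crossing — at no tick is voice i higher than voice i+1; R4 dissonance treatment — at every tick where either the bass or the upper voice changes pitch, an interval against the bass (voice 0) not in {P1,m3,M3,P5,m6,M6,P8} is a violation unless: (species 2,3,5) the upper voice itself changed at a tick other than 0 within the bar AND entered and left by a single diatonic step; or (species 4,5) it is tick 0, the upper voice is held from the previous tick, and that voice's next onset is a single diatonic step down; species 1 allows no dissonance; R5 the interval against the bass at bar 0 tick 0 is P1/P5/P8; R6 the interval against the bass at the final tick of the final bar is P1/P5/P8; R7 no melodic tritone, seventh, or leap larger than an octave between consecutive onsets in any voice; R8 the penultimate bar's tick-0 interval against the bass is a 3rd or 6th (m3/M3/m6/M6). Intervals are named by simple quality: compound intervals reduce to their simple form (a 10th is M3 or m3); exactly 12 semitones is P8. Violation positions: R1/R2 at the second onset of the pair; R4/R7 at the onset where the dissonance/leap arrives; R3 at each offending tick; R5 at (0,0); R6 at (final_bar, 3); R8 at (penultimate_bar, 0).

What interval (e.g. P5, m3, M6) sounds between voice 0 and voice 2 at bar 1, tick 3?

voice 0=C4 voice 2=C5 -> P8

P8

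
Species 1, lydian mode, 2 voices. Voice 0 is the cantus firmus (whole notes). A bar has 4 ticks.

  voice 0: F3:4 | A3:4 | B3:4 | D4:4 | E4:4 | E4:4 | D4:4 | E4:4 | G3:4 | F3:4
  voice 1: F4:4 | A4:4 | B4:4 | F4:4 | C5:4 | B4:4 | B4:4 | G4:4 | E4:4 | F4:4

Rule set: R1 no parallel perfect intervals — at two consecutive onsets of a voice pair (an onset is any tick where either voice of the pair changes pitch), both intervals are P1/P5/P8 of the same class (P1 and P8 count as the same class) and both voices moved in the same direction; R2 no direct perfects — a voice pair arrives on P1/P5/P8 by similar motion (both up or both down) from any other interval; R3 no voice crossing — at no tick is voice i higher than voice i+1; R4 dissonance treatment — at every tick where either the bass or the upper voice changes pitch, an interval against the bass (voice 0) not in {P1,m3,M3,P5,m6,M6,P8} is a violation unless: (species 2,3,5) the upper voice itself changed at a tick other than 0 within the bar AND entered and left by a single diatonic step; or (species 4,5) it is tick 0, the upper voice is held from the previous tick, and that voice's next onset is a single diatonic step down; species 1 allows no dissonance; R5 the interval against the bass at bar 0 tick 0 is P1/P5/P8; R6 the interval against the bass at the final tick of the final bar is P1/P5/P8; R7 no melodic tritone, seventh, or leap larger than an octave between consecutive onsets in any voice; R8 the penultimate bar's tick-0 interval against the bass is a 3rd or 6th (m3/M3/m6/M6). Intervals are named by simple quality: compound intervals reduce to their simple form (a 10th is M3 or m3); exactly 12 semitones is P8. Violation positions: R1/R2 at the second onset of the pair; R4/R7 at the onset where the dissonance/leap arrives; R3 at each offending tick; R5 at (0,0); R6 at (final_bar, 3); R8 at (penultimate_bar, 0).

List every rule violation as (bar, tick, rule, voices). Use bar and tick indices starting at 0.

bar 0: v0=F3 v1=F4 downbeat P8
bar 1: v0=A3 v1=A4 downbeat P8
bar 2: v0=B3 v1=B4 downbeat P8
bar 3: v0=D4 v1=F4 downbeat m3
bar 4: v0=E4 v1=C5 downbeat m6
bar 5: v0=E4 v1=B4 downbeat P5
bar 6: v0=D4 v1=B4 downbeat M6
bar 7: v0=E4 v1=G4 downbeat m3
bar 8: v0=G3 v1=E4 downbeat M6
bar 9: v0=F3 v1=F4 downbeat P8
  -> R1 @ bar 1 tick 0 v(0, 1): F3/F4 P8 -> A3/A4 P8 similar
  -> R1 @ bar 2 tick 0 v(0, 1): A3/A4 P8 -> B3/B4 P8 similar
  -> R7 @ bar 3 tick 0 v(1,): B4->F4 leap 6st

(1, 0, R1, (0, 1))
(2, 0, R1, (0, 1))
(3, 0, R7, (1,))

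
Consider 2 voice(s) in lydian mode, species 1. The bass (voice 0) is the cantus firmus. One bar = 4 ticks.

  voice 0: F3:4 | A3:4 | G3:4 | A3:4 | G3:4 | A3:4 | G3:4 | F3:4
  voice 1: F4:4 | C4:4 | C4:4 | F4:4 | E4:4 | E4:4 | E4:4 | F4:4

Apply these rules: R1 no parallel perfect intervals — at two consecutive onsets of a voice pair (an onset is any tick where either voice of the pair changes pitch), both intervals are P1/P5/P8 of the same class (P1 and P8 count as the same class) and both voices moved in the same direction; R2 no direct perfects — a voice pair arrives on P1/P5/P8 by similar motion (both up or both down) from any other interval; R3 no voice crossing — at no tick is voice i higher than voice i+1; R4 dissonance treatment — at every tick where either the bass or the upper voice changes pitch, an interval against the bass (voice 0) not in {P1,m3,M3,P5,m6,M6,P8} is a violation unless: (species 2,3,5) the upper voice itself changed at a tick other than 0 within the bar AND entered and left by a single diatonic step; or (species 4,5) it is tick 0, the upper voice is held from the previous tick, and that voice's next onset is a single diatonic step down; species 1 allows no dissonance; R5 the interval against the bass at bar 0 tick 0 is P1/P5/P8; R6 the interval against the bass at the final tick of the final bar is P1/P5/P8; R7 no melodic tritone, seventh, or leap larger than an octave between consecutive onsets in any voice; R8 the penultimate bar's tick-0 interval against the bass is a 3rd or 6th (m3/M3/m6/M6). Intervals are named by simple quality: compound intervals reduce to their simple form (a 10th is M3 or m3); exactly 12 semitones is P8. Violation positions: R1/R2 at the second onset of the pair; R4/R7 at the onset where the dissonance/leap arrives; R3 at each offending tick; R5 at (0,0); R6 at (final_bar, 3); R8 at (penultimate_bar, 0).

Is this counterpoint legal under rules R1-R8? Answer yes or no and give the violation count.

bar 0: v0=F3 v1=F4 (P8)
bar 1: v0=A3 v1=C4 (m3)
bar 2: v0=G3 v1=C4 (P4)
bar 3: v0=A3 v1=F4 (m6)
bar 4: v0=G3 v1=E4 (M6)
bar 5: v0=A3 v1=E4 (P5)
bar 6: v0=G3 v1=E4 (M6)
bar 7: v0=F3 v1=F4 (P8)
  R4 @ bar2.0: G3/C4 P4 untreated

No (1 violations)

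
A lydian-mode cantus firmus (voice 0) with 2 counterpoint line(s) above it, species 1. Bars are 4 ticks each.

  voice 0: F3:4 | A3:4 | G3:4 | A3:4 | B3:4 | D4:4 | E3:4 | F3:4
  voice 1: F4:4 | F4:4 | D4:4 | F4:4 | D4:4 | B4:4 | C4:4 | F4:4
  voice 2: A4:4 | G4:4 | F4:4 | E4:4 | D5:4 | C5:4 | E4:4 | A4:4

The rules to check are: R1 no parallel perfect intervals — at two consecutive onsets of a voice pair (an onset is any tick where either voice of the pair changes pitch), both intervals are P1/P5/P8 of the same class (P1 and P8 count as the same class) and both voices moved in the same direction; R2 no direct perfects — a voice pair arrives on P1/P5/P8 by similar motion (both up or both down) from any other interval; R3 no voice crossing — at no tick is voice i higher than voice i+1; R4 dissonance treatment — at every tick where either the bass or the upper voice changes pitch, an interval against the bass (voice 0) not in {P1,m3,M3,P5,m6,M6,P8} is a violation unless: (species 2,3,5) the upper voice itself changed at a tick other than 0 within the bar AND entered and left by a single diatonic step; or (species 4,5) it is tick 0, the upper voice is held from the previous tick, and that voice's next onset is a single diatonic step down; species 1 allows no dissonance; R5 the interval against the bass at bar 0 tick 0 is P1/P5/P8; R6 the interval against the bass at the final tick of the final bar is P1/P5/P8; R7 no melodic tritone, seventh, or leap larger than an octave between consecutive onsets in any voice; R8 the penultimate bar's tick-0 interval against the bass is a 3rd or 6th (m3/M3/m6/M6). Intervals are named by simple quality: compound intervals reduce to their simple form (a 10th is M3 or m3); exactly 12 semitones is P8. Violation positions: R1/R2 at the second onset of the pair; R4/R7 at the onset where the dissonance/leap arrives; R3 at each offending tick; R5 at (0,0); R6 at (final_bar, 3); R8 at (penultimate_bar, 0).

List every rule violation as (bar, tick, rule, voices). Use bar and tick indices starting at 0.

(0, 0, R5, (0, 2))
(1, 0, R4, (0, 2))
(2, 0, R2, (0, 1))
(2, 0, R4, (0, 2))
(3, 0, R3, (1, 2))
(3, 1, R3, (1, 2))
(3, 2, R3, (1, 2))
(3, 3, R3, (1, 2))
(4, 0, R7, (2,))
(5, 0, R4, (0, 2))
(6, 0, R2, (0, 2))
(6, 0, R7, (0,))
(6, 0, R7, (1,))
(6, 0, R8, (0, 2))
(7, 0, R2, (0, 1))
(7, 3, R6, (0, 2))

bar 0: v0=F3 v1=F4 v2=A4 downbeat M3
bar 1: v0=A3 v1=F4 v2=G4 downbeat m7
bar 2: v0=G3 v1=D4 v2=F4 downbeat m7
bar 3: v0=A3 v1=F4 v2=E4 downbeat P5
bar 4: v0=B3 v1=D4 v2=D5 downbeat m3
bar 5: v0=D4 v1=B4 v2=C5 downbeat m7
bar 6: v0=E3 v1=C4 v2=E4 downbeat P8
bar 7: v0=F3 v1=F4 v2=A4 downbeat M3
  -> R5 @ bar 0 tick 0 v(0, 2): opens on M3
  -> R4 @ bar 1 tick 0 v(0, 2): A3/G4 m7 untreated
  -> R2 @ bar 2 tick 0 v(0, 1): A3/F4 m6 -> G3/D4 P5 similar
  -> R4 @ bar 2 tick 0 v(0, 2): G3/F4 m7 untreated
  -> R3 @ bar 3 tick 0 v(1, 2): F4 above E4
  -> R3 @ bar 3 tick 1 v(1, 2): F4 above E4
  -> R3 @ bar 3 tick 2 v(1, 2): F4 above E4
  -> R3 @ bar 3 tick 3 v(1, 2): F4 above E4
  -> R7 @ bar 4 tick 0 v(2,): E4->D5 leap 10st
  -> R4 @ bar 5 tick 0 v(0, 2): D4/C5 m7 untreated
  -> R2 @ bar 6 tick 0 v(0, 2): D4/C5 m7 -> E3/E4 P8 similar
  -> R7 @ bar 6 tick 0 v(0,): D4->E3 leap 10st
  -> R7 @ bar 6 tick 0 v(1,): B4->C4 leap 11st
  -> R8 @ bar 6 tick 0 v(0, 2): penult P8 not 3rd/6th
  -> R2 @ bar 7 tick 0 v(0, 1): E3/C4 m6 -> F3/F4 P8 similar
  -> R6 @ bar 7 tick 3 v(0, 2): closes on M3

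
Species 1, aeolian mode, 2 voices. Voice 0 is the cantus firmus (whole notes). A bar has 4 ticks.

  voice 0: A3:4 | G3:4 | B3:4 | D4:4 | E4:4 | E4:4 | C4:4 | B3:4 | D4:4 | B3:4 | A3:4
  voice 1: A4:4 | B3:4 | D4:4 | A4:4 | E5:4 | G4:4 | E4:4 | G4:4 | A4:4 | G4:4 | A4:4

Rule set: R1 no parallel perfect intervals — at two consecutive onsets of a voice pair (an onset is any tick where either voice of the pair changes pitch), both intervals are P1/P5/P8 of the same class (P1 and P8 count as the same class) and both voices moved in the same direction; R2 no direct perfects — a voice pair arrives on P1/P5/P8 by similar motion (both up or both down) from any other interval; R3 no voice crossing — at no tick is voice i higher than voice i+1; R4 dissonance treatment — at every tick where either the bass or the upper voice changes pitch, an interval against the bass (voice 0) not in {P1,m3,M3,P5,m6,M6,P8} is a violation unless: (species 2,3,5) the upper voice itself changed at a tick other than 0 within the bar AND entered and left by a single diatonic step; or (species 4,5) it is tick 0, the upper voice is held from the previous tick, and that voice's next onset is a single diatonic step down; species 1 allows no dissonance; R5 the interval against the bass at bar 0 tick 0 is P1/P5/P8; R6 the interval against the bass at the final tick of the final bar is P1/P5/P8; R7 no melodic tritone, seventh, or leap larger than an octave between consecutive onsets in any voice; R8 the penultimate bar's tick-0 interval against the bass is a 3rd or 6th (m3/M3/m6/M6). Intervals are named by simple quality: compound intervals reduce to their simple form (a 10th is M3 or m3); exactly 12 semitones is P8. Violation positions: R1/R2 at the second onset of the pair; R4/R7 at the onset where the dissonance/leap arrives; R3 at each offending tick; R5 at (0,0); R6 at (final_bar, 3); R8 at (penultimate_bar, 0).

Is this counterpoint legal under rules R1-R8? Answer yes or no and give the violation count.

bar 0: v0=A3 v1=A4 (P8)
bar 1: v0=G3 v1=B3 (M3)
bar 2: v0=B3 v1=D4 (m3)
bar 3: v0=D4 v1=A4 (P5)
bar 4: v0=E4 v1=E5 (P8)
bar 5: v0=E4 v1=G4 (m3)
bar 6: v0=C4 v1=E4 (M3)
bar 7: v0=B3 v1=G4 (m6)
bar 8: v0=D4 v1=A4 (P5)
bar 9: v0=B3 v1=G4 (m6)
bar 10: v0=A3 v1=A4 (P8)
  R7 @ bar1.0: A4->B3 leap 10st
  R2 @ bar3.0: B3/D4 m3 -> D4/A4 P5 similar
  R2 @ bar4.0: D4/A4 P5 -> E4/E5 P8 similar
  R2 @ bar8.0: B3/G4 m6 -> D4/A4 P5 similar

No (4 violations)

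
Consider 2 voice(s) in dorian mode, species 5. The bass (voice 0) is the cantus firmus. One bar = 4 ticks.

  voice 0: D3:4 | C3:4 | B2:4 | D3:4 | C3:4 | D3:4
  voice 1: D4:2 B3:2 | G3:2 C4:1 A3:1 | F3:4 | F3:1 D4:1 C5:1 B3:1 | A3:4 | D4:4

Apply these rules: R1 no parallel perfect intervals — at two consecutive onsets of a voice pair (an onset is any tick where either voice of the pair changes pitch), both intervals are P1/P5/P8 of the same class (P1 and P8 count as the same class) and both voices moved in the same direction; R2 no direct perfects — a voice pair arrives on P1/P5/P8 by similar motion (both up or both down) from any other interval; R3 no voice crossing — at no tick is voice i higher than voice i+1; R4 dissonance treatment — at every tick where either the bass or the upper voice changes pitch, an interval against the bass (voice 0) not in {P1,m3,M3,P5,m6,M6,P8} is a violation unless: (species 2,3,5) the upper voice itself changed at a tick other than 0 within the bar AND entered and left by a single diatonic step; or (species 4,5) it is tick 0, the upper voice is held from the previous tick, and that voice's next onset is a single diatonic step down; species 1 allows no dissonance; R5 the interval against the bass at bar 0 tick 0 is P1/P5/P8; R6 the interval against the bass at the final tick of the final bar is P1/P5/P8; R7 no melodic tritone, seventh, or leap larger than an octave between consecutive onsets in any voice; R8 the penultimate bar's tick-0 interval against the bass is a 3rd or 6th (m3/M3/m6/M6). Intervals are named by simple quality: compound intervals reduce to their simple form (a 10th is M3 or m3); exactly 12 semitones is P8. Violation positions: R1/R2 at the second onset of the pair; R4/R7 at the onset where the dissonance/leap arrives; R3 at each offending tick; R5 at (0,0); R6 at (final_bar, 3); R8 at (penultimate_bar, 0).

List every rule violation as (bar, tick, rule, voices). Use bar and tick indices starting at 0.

bar 0: v0=D3 v1=D4 downbeat P8
bar 1: v0=C3 v1=G3 downbeat P5
bar 2: v0=B2 v1=F3 downbeat TT
bar 3: v0=D3 v1=F3 downbeat m3
bar 4: v0=C3 v1=A3 downbeat M6
bar 5: v0=D3 v1=D4 downbeat P8
  -> R2 @ bar 1 tick 0 v(0, 1): D3/B3 M6 -> C3/G3 P5 similar
  -> R4 @ bar 2 tick 0 v(0, 1): B2/F3 TT untreated
  -> R4 @ bar 3 tick 2 v(0, 1): D3/C5 m7 untreated
  -> R7 @ bar 3 tick 2 v(1,): D4->C5 leap 10st
  -> R7 @ bar 3 tick 3 v(1,): C5->B3 leap 13st
  -> R2 @ bar 5 tick 0 v(0, 1): C3/A3 M6 -> D3/D4 P8 similar

(1, 0, R2, (0, 1))
(2, 0, R4, (0, 1))
(3, 2, R4, (0, 1))
(3, 2, R7, (1,))
(3, 3, R7, (1,))
(5, 0, R2, (0, 1))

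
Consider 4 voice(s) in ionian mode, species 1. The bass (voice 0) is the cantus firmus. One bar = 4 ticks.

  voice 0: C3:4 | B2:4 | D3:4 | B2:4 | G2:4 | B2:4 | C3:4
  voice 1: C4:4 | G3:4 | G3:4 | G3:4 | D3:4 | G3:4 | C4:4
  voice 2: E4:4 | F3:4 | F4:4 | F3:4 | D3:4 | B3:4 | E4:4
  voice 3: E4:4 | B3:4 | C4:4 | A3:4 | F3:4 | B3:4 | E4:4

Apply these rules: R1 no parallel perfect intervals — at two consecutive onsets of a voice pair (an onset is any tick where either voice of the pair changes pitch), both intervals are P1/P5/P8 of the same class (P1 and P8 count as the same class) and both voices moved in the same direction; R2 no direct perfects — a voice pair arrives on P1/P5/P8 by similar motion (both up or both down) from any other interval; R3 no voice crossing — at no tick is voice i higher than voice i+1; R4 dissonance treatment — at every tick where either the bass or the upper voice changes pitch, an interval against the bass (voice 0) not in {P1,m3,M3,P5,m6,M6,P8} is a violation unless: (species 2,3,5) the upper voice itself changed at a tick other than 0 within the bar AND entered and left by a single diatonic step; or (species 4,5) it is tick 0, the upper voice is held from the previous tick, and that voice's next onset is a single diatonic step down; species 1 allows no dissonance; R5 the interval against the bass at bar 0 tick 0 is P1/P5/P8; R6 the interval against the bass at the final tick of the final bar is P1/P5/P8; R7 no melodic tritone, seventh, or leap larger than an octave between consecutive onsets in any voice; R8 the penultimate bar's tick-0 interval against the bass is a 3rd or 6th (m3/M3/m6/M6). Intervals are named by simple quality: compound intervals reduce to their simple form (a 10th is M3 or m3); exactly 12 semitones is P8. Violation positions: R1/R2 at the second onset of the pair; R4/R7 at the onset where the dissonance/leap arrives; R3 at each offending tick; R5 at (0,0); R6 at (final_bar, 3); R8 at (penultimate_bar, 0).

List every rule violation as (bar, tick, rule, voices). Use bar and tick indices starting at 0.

(0, 0, R5, (0, 2))
(0, 0, R5, (0, 3))
(1, 0, R2, (0, 3))
(1, 0, R3, (1, 2))
(1, 0, R4, (0, 2))
(1, 0, R7, (2,))
(1, 1, R3, (1, 2))
(1, 2, R3, (1, 2))
(1, 3, R3, (1, 2))
(2, 0, R3, (2, 3))
(2, 0, R4, (0, 1))
(2, 0, R4, (0, 3))
(2, 1, R3, (2, 3))
(2, 2, R3, (2, 3))
(2, 3, R3, (2, 3))
(3, 0, R3, (1, 2))
(3, 0, R4, (0, 2))
(3, 0, R4, (0, 3))
(3, 1, R3, (1, 2))
(3, 2, R3, (1, 2))
(3, 3, R3, (1, 2))
(4, 0, R2, (0, 1))
(4, 0, R2, (0, 2))
(4, 0, R2, (1, 2))
(4, 0, R4, (0, 3))
(5, 0, R2, (0, 2))
(5, 0, R2, (0, 3))
(5, 0, R2, (2, 3))
(5, 0, R7, (3,))
(5, 0, R8, (0, 2))
(5, 0, R8, (0, 3))
(6, 0, R1, (2, 3))
(6, 0, R2, (0, 1))
(6, 3, R6, (0, 2))
(6, 3, R6, (0, 3))

bar 0: v0=C3 v1=C4 v2=E4 v3=E4 downbeat M3
bar 1: v0=B2 v1=G3 v2=F3 v3=B3 downbeat P8
bar 2: v0=D3 v1=G3 v2=F4 v3=C4 downbeat m7
bar 3: v0=B2 v1=G3 v2=F3 v3=A3 downbeat m7
bar 4: v0=G2 v1=D3 v2=D3 v3=F3 downbeat m7
bar 5: v0=B2 v1=G3 v2=B3 v3=B3 downbeat P8
bar 6: v0=C3 v1=C4 v2=E4 v3=E4 downbeat M3
  -> R5 @ bar 0 tick 0 v(0, 2): opens on M3
  -> R5 @ bar 0 tick 0 v(0, 3): opens on M3
  -> R2 @ bar 1 tick 0 v(0, 3): C3/E4 M3 -> B2/B3 P8 similar
  -> R3 @ bar 1 tick 0 v(1, 2): G3 above F3
  -> R4 @ bar 1 tick 0 v(0, 2): B2/F3 TT untreated
  -> R7 @ bar 1 tick 0 v(2,): E4->F3 leap 11st
  -> R3 @ bar 1 tick 1 v(1, 2): G3 above F3
  -> R3 @ bar 1 tick 2 v(1, 2): G3 above F3
  -> R3 @ bar 1 tick 3 v(1, 2): G3 above F3
  -> R3 @ bar 2 tick 0 v(2, 3): F4 above C4
  -> R4 @ bar 2 tick 0 v(0, 1): D3/G3 P4 untreated
  -> R4 @ bar 2 tick 0 v(0, 3): D3/C4 m7 untreated
  -> R3 @ bar 2 tick 1 v(2, 3): F4 above C4
  -> R3 @ bar 2 tick 2 v(2, 3): F4 above C4
  -> R3 @ bar 2 tick 3 v(2, 3): F4 above C4
  -> R3 @ bar 3 tick 0 v(1, 2): G3 above F3
  -> R4 @ bar 3 tick 0 v(0, 2): B2/F3 TT untreated
  -> R4 @ bar 3 tick 0 v(0, 3): B2/A3 m7 untreated
  -> R3 @ bar 3 tick 1 v(1, 2): G3 above F3
  -> R3 @ bar 3 tick 2 v(1, 2): G3 above F3
  -> R3 @ bar 3 tick 3 v(1, 2): G3 above F3
  -> R2 @ bar 4 tick 0 v(0, 1): B2/G3 m6 -> G2/D3 P5 similar
  -> R2 @ bar 4 tick 0 v(0, 2): B2/F3 TT -> G2/D3 P5 similar
  -> R2 @ bar 4 tick 0 v(1, 2): G3/F3 M2 -> D3/D3 P1 similar
  -> R4 @ bar 4 tick 0 v(0, 3): G2/F3 m7 untreated
  -> R2 @ bar 5 tick 0 v(0, 2): G2/D3 P5 -> B2/B3 P8 similar
  -> R2 @ bar 5 tick 0 v(0, 3): G2/F3 m7 -> B2/B3 P8 similar
  -> R2 @ bar 5 tick 0 v(2, 3): D3/F3 m3 -> B3/B3 P1 similar
  -> R7 @ bar 5 tick 0 v(3,): F3->B3 leap 6st
  -> R8 @ bar 5 tick 0 v(0, 2): penult P8 not 3rd/6th
  -> R8 @ bar 5 tick 0 v(0, 3): penult P8 not 3rd/6th
  -> R1 @ bar 6 tick 0 v(2, 3): B3/B3 P1 -> E4/E4 P1 similar
  -> R2 @ bar 6 tick 0 v(0, 1): B2/G3 m6 -> C3/C4 P8 similar
  -> R6 @ bar 6 tick 3 v(0, 2): closes on M3
  -> R6 @ bar 6 tick 3 v(0, 3): closes on M3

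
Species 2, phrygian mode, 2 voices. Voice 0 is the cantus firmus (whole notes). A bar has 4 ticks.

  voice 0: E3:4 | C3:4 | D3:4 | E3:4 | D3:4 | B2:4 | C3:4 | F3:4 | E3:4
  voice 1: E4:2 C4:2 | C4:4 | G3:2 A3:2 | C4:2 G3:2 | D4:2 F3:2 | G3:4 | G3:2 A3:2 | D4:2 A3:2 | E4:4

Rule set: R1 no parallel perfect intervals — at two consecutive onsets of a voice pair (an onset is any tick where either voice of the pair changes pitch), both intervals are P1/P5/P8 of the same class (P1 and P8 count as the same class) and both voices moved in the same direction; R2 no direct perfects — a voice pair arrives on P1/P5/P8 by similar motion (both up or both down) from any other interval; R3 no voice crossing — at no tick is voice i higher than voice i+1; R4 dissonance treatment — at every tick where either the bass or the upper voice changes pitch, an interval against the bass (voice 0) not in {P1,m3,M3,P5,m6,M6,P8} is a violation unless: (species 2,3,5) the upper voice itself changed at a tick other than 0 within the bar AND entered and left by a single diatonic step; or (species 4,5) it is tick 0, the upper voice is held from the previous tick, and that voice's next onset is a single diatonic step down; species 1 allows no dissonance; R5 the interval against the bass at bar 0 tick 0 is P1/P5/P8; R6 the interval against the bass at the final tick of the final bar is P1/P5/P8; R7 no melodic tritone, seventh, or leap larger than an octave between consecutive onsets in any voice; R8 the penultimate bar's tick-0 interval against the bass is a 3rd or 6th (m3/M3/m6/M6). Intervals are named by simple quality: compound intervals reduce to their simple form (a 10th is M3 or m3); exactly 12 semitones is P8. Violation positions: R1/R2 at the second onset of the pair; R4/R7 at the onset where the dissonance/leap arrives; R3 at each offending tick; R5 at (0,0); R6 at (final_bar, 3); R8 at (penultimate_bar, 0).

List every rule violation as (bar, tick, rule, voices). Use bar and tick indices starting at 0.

(2, 0, R4, (0, 1))

bar 0: v0=E3 v1=E4 downbeat P8
bar 1: v0=C3 v1=C4 downbeat P8
bar 2: v0=D3 v1=G3 downbeat P4
bar 3: v0=E3 v1=C4 downbeat m6
bar 4: v0=D3 v1=D4 downbeat P8
bar 5: v0=B2 v1=G3 downbeat m6
bar 6: v0=C3 v1=G3 downbeat P5
bar 7: v0=F3 v1=D4 downbeat M6
bar 8: v0=E3 v1=E4 downbeat P8
  -> R4 @ bar 2 tick 0 v(0, 1): D3/G3 P4 untreated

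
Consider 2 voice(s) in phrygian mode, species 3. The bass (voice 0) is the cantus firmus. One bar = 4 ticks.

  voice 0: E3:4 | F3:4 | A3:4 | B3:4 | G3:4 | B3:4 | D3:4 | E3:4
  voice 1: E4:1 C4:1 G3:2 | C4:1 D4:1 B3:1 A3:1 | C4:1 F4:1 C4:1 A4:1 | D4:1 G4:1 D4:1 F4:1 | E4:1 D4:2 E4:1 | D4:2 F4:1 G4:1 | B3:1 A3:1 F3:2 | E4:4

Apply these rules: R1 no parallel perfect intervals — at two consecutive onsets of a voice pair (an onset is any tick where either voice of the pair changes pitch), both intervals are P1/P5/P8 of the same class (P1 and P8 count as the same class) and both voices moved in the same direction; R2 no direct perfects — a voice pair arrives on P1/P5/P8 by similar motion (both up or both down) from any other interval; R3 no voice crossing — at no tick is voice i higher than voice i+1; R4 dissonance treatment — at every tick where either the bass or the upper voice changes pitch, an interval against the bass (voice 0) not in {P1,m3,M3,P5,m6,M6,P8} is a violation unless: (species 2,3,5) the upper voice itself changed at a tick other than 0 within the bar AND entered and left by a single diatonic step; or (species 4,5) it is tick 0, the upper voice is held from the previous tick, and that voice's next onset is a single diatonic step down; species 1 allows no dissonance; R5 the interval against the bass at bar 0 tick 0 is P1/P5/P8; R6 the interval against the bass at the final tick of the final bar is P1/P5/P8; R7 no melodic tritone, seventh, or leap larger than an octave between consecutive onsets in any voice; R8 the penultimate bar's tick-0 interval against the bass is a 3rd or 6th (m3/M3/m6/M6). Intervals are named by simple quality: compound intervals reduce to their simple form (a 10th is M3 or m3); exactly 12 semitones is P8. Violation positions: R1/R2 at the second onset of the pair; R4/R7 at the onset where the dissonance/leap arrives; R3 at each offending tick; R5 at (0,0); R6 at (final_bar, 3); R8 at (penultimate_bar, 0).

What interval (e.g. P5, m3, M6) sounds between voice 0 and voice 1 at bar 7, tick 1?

P8

voice 0=E3 voice 1=E4 -> P8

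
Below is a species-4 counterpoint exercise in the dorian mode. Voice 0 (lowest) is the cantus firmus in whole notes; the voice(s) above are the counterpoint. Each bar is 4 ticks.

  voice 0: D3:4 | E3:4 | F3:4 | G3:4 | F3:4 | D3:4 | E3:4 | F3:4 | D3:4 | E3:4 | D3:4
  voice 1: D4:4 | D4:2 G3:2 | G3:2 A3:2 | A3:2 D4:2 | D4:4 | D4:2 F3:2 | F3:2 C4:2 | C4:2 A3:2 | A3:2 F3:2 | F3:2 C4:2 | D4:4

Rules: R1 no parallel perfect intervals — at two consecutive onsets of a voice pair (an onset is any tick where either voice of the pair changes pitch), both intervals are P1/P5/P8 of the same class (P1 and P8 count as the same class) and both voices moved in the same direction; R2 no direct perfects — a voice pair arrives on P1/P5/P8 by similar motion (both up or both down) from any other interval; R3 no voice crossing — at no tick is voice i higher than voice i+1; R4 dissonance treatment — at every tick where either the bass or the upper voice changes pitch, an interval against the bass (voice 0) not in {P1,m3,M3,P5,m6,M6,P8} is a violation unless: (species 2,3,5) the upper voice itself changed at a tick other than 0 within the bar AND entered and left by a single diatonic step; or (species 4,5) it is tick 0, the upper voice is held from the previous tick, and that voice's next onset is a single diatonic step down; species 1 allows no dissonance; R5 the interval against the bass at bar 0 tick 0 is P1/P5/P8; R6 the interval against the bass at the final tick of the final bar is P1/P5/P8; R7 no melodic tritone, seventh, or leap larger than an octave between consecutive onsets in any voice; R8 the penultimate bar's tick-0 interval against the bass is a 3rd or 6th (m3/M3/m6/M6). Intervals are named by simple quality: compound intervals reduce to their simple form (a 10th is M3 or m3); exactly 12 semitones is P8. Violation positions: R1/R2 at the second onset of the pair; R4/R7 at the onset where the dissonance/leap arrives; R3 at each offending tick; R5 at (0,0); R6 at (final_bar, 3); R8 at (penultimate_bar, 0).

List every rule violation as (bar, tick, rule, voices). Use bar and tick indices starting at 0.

bar 0: v0=D3 v1=D4 downbeat P8
bar 1: v0=E3 v1=D4 downbeat m7
bar 2: v0=F3 v1=G3 downbeat M2
bar 3: v0=G3 v1=A3 downbeat M2
bar 4: v0=F3 v1=D4 downbeat M6
bar 5: v0=D3 v1=D4 downbeat P8
bar 6: v0=E3 v1=F3 downbeat m2
bar 7: v0=F3 v1=C4 downbeat P5
bar 8: v0=D3 v1=A3 downbeat P5
bar 9: v0=E3 v1=F3 downbeat m2
bar 10: v0=D3 v1=D4 downbeat P8
  -> R4 @ bar 1 tick 0 v(0, 1): E3/D4 m7 untreated
  -> R4 @ bar 2 tick 0 v(0, 1): F3/G3 M2 untreated
  -> R4 @ bar 3 tick 0 v(0, 1): G3/A3 M2 untreated
  -> R4 @ bar 6 tick 0 v(0, 1): E3/F3 m2 untreated
  -> R4 @ bar 9 tick 0 v(0, 1): E3/F3 m2 untreated
  -> R8 @ bar 9 tick 0 v(0, 1): penult m2 not 3rd/6th

(1, 0, R4, (0, 1))
(2, 0, R4, (0, 1))
(3, 0, R4, (0, 1))
(6, 0, R4, (0, 1))
(9, 0, R4, (0, 1))
(9, 0, R8, (0, 1))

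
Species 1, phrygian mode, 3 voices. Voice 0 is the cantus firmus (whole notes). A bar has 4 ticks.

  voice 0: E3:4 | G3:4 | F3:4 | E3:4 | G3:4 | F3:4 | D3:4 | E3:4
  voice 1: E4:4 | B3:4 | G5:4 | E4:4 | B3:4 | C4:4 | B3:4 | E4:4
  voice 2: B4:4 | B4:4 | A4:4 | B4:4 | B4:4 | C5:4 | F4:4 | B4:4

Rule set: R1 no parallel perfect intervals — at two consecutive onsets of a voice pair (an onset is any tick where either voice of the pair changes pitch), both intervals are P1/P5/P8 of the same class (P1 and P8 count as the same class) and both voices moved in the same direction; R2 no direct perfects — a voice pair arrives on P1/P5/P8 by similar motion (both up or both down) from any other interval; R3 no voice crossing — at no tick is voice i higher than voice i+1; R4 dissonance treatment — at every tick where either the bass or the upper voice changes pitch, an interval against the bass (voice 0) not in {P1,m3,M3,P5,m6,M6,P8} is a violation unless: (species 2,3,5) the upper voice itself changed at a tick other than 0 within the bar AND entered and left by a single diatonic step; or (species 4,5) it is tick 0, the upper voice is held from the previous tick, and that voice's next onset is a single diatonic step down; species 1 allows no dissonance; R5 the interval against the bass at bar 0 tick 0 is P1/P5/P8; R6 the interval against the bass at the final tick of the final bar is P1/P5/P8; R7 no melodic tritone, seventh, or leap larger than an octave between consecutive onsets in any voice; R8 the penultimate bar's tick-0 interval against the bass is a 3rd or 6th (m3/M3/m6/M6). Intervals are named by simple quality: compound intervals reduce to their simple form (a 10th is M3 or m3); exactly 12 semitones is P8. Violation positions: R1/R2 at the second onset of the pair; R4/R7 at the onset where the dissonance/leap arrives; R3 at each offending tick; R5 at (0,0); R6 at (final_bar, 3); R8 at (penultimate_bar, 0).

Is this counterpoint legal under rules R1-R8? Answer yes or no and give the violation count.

bar 0: v0=E3 v1=E4 v2=B4 (P5)
bar 1: v0=G3 v1=B3 v2=B4 (M3)
bar 2: v0=F3 v1=G5 v2=A4 (M3)
bar 3: v0=E3 v1=E4 v2=B4 (P5)
bar 4: v0=G3 v1=B3 v2=B4 (M3)
bar 5: v0=F3 v1=C4 v2=C5 (P5)
bar 6: v0=D3 v1=B3 v2=F4 (m3)
bar 7: v0=E3 v1=E4 v2=B4 (P5)
  R3 @ bar2.0: G5 above A4
  R4 @ bar2.0: F3/G5 M2 untreated
  R7 @ bar2.0: B3->G5 leap 20st
  R3 @ bar2.1: G5 above A4
  R3 @ bar2.2: G5 above A4
  R3 @ bar2.3: G5 above A4
  R2 @ bar3.0: F3/G5 M2 -> E3/E4 P8 similar
  R7 @ bar3.0: G5->E4 leap 15st
  R1 @ bar5.0: B3/B4 P8 -> C4/C5 P8 similar
  R2 @ bar7.0: D3/B3 M6 -> E3/E4 P8 similar
  R2 @ bar7.0: D3/F4 m3 -> E3/B4 P5 similar
  R2 @ bar7.0: B3/F4 TT -> E4/B4 P5 similar
  R7 @ bar7.0: F4->B4 leap 6st

No (13 violations)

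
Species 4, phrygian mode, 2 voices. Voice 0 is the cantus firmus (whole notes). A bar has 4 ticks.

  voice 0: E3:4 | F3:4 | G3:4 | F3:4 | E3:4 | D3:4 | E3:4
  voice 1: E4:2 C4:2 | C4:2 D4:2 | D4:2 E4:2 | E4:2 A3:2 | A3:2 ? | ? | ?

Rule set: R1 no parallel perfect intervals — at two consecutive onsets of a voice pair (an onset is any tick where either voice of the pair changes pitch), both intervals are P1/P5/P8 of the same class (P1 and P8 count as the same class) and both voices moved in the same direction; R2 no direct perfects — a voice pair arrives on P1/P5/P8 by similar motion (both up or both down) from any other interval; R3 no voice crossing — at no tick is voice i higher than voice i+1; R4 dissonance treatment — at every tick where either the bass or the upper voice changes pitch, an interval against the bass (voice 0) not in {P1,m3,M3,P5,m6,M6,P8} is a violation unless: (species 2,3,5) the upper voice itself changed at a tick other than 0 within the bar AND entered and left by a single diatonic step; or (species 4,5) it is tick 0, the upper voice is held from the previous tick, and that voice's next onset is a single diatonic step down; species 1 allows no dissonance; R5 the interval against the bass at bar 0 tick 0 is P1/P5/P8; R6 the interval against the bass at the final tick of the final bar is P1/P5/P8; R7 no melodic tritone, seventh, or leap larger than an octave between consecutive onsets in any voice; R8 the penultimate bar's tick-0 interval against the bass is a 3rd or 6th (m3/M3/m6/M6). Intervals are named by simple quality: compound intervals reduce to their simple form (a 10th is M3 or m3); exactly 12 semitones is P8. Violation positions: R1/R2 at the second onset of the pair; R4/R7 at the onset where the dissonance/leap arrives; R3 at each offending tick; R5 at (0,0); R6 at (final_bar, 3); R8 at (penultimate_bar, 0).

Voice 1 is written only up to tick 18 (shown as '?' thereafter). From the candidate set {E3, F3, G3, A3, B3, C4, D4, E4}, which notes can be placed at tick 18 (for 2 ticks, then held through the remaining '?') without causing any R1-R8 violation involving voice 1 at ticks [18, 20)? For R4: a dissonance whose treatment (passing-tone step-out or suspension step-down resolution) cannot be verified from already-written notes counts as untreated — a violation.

{A3, B3, C4, E3, E4, G3}

E3: legal
F3: violates R4
G3: legal
A3: legal
B3: legal
C4: legal
D4: violates R4
E4: legal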